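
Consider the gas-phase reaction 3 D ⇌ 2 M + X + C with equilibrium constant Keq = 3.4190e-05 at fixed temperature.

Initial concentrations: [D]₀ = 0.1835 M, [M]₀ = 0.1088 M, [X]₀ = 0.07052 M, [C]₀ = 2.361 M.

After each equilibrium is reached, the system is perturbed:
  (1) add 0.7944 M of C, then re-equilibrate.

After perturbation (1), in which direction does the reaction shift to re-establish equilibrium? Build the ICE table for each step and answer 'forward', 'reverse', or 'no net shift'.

Direction: reverse

Q₀ = 0.319 vs Keq = 3.4190e-05 ⇒ Q>K, reverse
Step 1:
                  D         M         X         C
  Initial    0.1835    0.1088   0.07052     2.361
  Change     0.1549   -0.1033  -0.05164  -0.05164
  Equil      0.3384  0.005514   0.01888     2.309
  solve Keq expr → x = -0.05164; check Q = 3.4190e-05
Then add 0.7944 M of C.
Step 2:
                  D         M         X         C
  Initial    0.3384  0.005514   0.01888     3.104
  Change   0.001037 -6.9118e-04 -3.4559e-04 -3.4559e-04
  Equil      0.3395  0.004823   0.01853     3.103
  solve Keq expr → x = -3.4559e-04; check Q = 3.4190e-05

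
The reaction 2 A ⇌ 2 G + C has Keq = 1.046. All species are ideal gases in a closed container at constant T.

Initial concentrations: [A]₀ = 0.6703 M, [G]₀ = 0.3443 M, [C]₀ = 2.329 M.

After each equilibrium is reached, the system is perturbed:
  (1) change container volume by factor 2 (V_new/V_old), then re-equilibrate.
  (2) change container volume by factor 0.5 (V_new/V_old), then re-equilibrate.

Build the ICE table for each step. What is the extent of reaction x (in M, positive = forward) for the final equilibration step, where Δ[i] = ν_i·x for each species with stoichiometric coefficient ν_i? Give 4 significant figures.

Q₀ = 0.6145 vs Keq = 1.046 ⇒ Q<K, forward
Step 1:
                  A         G         C
  init       0.6703    0.3443     2.329
  Δ        -0.06122   0.06122   0.03061
  eq         0.6091    0.4055      2.36
  solve Keq expr → x = 0.03061; check Q = 1.046
Then change container volume by factor 2 (V_new/V_old).
Step 2:
                  A         G         C
  init       0.3045    0.2028      1.18
  Δ        -0.04214   0.04214   0.02107
  eq         0.2624    0.2449     1.201
  solve Keq expr → x = 0.02107; check Q = 1.046
Then change container volume by factor 0.5 (V_new/V_old).
Step 3:
                  A         G         C
  init       0.5248    0.4898     2.402
  Δ         0.08427  -0.08427  -0.04214
  eq         0.6091    0.4055      2.36
  solve Keq expr → x = -0.04214; check Q = 1.046

x = -0.04214 M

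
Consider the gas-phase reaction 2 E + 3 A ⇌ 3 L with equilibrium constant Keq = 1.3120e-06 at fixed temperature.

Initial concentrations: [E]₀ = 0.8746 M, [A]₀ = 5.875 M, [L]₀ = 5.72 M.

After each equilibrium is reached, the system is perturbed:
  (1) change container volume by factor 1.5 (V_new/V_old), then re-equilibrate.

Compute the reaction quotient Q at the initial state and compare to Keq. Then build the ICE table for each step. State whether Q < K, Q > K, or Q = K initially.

Q₀ = 1.207 vs Keq = 1.3120e-06 ⇒ Q>K, reverse
Step 1:
                   E          A          L
  I           0.8746      5.875       5.72
  C             3.59      5.386     -5.386
  E            4.465      11.26     0.3343
  solve Keq expr → x = -1.795; check Q = 1.3120e-06
Then change container volume by factor 1.5 (V_new/V_old).
Step 2:
                   E          A          L
  I            2.977      7.507     0.2228
  C          0.03357    0.05036   -0.05036
  E             3.01      7.558     0.1725
  solve Keq expr → x = -0.01679; check Q = 1.3120e-06

Q₀ = 1.207; Q > K (proceeds reverse)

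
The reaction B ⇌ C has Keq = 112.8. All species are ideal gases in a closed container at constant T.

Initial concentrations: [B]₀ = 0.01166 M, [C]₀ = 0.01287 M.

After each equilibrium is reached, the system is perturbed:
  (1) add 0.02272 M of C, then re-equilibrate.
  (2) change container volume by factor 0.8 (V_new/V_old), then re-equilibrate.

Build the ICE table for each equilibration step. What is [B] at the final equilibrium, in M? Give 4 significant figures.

Q₀ = 1.104 vs Keq = 112.8 ⇒ Q<K, forward
Step 1:
                    B           C
  init        0.01166     0.01287
  Δ          -0.01144     0.01144
  eq       2.1555e-04     0.02431
  solve Keq expr → x = 0.01144; check Q = 112.8
Then add 0.02272 M of C.
Step 2:
                    B           C
  init     2.1555e-04     0.04703
  Δ        1.9965e-04 -1.9965e-04
  eq       4.1520e-04     0.04683
  solve Keq expr → x = -1.9965e-04; check Q = 112.8
Then change container volume by factor 0.8 (V_new/V_old).
Step 3:
                    B           C
  init     5.1900e-04     0.05854
  Δ                 0           0
  eq       5.1900e-04     0.05854
  solve Keq expr → x = 0; check Q = 112.8

[B]_eq = 5.1900e-04 M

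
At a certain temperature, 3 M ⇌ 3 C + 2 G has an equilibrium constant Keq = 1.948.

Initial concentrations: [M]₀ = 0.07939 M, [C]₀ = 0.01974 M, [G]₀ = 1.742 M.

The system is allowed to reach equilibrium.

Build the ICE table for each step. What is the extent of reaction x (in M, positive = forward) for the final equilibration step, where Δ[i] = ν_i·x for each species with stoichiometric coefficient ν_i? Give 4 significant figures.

Q₀ = 0.04665 vs Keq = 1.948 ⇒ Q<K, forward
Step 1:
                  M         C         G
  Initial   0.07939   0.01974     1.742
  Change   -0.02601   0.02601   0.01734
  Equil     0.05338   0.04575     1.759
  solve Keq expr → x = 0.008669; check Q = 1.948

x = 0.008669 M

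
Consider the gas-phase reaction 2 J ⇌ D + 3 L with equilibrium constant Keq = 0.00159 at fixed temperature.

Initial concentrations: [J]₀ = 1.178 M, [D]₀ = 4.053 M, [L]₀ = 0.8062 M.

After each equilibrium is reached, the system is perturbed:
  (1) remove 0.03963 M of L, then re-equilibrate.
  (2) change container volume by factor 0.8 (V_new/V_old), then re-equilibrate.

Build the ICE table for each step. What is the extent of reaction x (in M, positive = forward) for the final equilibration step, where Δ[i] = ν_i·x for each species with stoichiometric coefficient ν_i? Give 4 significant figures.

Q₀ = 1.53 vs Keq = 0.00159 ⇒ Q>K, reverse
Step 1:
                  J         D         L
  I           1.178     4.053    0.8062
  C          0.4681    -0.234   -0.7021
  E           1.646     3.819    0.1041
  solve Keq expr → x = -0.234; check Q = 0.00159
Then remove 0.03963 M of L.
Step 2:
                  J         D         L
  I           1.646     3.819   0.06447
  C        -0.02562   0.01281   0.03843
  E            1.62     3.832    0.1029
  solve Keq expr → x = 0.01281; check Q = 0.00159
Then change container volume by factor 0.8 (V_new/V_old).
Step 3:
                  J         D         L
  I           2.026      4.79    0.1286
  C         0.01154 -0.005771  -0.01731
  E           2.037     4.784    0.1113
  solve Keq expr → x = -0.005771; check Q = 0.00159

x = -0.005771 M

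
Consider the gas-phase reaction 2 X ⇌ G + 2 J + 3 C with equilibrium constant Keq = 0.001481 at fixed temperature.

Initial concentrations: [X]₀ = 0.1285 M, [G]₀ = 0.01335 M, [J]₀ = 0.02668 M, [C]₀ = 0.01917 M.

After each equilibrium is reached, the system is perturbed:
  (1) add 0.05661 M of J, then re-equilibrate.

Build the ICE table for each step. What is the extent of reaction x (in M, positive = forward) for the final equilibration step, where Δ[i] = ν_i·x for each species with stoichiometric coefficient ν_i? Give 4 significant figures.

x = -0.004171 M

Q₀ = 4.0543e-09 vs Keq = 0.001481 ⇒ Q<K, forward
Step 1:
                    X           G           J           C
  I            0.1285     0.01335     0.02668     0.01917
  C          -0.08733     0.04367     0.08733       0.131
  E           0.04117     0.05702       0.114      0.1502
  solve Keq expr → x = 0.04367; check Q = 0.001481
Then add 0.05661 M of J.
Step 2:
                    X           G           J           C
  I           0.04117     0.05702      0.1706      0.1502
  C          0.008342   -0.004171   -0.008342    -0.01251
  E           0.04951     0.05285      0.1623      0.1377
  solve Keq expr → x = -0.004171; check Q = 0.001481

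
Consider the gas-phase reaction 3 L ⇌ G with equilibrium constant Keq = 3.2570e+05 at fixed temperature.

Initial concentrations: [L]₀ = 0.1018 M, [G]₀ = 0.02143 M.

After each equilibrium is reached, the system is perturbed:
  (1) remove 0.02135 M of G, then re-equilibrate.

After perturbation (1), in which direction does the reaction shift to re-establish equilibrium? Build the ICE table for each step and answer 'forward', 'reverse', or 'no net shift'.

Direction: forward

Q₀ = 20.31 vs Keq = 3.2570e+05 ⇒ Q<K, forward
Step 1:
                  L         G
  init       0.1018   0.02143
  Δ        -0.09632   0.03211
  eq       0.005478   0.05354
  solve Keq expr → x = 0.03211; check Q = 3.2570e+05
Then remove 0.02135 M of G.
Step 2:
                  L         G
  init     0.005478   0.03219
  Δ       -8.4116e-04 2.8039e-04
  eq       0.004637   0.03247
  solve Keq expr → x = 2.8039e-04; check Q = 3.2570e+05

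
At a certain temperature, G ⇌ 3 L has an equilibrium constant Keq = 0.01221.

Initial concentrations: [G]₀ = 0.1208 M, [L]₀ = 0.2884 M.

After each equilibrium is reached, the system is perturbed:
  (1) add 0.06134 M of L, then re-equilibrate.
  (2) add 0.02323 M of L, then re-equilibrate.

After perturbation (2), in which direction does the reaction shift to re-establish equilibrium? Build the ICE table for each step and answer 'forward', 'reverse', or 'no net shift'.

Direction: reverse

Q₀ = 0.1986 vs Keq = 0.01221 ⇒ Q>K, reverse
Step 1:
                   G          L
  I           0.1208     0.2884
  C          0.05328    -0.1598
  E           0.1741     0.1286
  solve Keq expr → x = -0.05328; check Q = 0.01221
Then add 0.06134 M of L.
Step 2:
                   G          L
  I           0.1741     0.1899
  C          0.01895   -0.05684
  E            0.193     0.1331
  solve Keq expr → x = -0.01895; check Q = 0.01221
Then add 0.02323 M of L.
Step 3:
                   G          L
  I            0.193     0.1563
  C         0.007199    -0.0216
  E           0.2002     0.1347
  solve Keq expr → x = -0.007199; check Q = 0.01221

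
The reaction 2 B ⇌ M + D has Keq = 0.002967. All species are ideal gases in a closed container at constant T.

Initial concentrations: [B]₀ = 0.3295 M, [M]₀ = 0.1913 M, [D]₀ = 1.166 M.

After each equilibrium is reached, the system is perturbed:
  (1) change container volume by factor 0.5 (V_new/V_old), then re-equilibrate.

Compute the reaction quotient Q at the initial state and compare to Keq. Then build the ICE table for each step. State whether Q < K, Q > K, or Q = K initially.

Q₀ = 2.054 vs Keq = 0.002967 ⇒ Q>K, reverse
Step 1:
                  B         M         D
  I          0.3295    0.1913     1.166
  C          0.3795   -0.1898   -0.1898
  E           0.709  0.001528    0.9762
  solve Keq expr → x = -0.1898; check Q = 0.002967
Then change container volume by factor 0.5 (V_new/V_old).
Step 2:
                  B         M         D
  I           1.418  0.003056     1.952
  C               0         0         0
  E           1.418  0.003056     1.952
  solve Keq expr → x = 0; check Q = 0.002967

Q₀ = 2.054; Q > K (proceeds reverse)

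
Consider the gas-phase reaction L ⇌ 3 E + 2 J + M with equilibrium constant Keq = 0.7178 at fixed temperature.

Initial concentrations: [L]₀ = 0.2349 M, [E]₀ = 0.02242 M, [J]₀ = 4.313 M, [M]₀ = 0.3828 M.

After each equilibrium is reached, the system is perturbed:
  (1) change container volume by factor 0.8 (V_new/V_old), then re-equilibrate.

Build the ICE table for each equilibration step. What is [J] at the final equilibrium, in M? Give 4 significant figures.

[J]_eq = 5.517 M

Q₀ = 3.4163e-04 vs Keq = 0.7178 ⇒ Q<K, forward
Step 1:
                    L           E           J           M
  init         0.2349     0.02242       4.313      0.3828
  Δ          -0.07102      0.2131       0.142     0.07102
  eq           0.1639      0.2355       4.455      0.4538
  solve Keq expr → x = 0.07102; check Q = 0.7178
Then change container volume by factor 0.8 (V_new/V_old).
Step 2:
                    L           E           J           M
  init         0.2048      0.2944       5.569      0.5673
  Δ           0.02614    -0.07843    -0.05229    -0.02614
  eq            0.231      0.2159       5.517      0.5411
  solve Keq expr → x = -0.02614; check Q = 0.7178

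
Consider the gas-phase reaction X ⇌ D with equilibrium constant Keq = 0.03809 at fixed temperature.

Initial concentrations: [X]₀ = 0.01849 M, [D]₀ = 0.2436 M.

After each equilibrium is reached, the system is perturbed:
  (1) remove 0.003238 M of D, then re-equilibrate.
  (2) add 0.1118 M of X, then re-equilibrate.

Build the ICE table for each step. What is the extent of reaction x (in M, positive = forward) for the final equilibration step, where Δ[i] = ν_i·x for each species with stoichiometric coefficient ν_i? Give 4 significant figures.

x = 0.004102 M

Q₀ = 13.17 vs Keq = 0.03809 ⇒ Q>K, reverse
Step 1:
                   X          D
  Initial    0.01849     0.2436
  Change       0.234     -0.234
  Equil       0.2525   0.009617
  solve Keq expr → x = -0.234; check Q = 0.03809
Then remove 0.003238 M of D.
Step 2:
                   X          D
  Initial     0.2525   0.006379
  Change   -0.003119   0.003119
  Equil       0.2494   0.009498
  solve Keq expr → x = 0.003119; check Q = 0.03809
Then add 0.1118 M of X.
Step 3:
                   X          D
  Initial     0.3612   0.009498
  Change   -0.004102   0.004102
  Equil       0.3571     0.0136
  solve Keq expr → x = 0.004102; check Q = 0.03809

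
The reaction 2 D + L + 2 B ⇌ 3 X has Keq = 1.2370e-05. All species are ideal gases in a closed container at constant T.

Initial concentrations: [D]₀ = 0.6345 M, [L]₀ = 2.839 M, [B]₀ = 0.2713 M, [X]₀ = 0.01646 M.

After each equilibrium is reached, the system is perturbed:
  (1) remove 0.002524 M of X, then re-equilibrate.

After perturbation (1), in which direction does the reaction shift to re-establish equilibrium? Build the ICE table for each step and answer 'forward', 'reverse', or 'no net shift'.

Q₀ = 5.3010e-05 vs Keq = 1.2370e-05 ⇒ Q>K, reverse
Step 1:
                    D           L           B           X
  init         0.6345       2.839      0.2713     0.01646
  Δ          0.004118    0.002059    0.004118   -0.006177
  eq           0.6386       2.841      0.2754     0.01028
  solve Keq expr → x = -0.002059; check Q = 1.2370e-05
Then remove 0.002524 M of X.
Step 2:
                    D           L           B           X
  init         0.6386       2.841      0.2754    0.007759
  Δ         -0.001643 -8.2150e-04   -0.001643    0.002465
  eq            0.637        2.84      0.2738     0.01022
  solve Keq expr → x = 8.2150e-04; check Q = 1.2370e-05

Direction: forward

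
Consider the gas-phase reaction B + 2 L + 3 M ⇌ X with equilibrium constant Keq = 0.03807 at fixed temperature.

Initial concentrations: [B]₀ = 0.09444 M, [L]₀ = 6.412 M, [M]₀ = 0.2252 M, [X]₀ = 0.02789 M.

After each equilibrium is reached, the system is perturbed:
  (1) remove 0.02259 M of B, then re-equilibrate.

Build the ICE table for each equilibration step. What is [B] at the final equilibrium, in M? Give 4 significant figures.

Q₀ = 0.6289 vs Keq = 0.03807 ⇒ Q>K, reverse
Step 1:
                  B         L         M         X
  Initial   0.09444     6.412    0.2252   0.02789
  Change    0.02312   0.04624   0.06936  -0.02312
  Equil      0.1176     6.458    0.2946  0.004771
  solve Keq expr → x = -0.02312; check Q = 0.03807
Then remove 0.02259 M of B.
Step 2:
                  B         L         M         X
  Initial   0.09497     6.458    0.2946  0.004771
  Change  7.8842e-04  0.001577  0.002365 -7.8842e-04
  Equil     0.09576      6.46    0.2969  0.003982
  solve Keq expr → x = -7.8842e-04; check Q = 0.03807

[B]_eq = 0.09576 M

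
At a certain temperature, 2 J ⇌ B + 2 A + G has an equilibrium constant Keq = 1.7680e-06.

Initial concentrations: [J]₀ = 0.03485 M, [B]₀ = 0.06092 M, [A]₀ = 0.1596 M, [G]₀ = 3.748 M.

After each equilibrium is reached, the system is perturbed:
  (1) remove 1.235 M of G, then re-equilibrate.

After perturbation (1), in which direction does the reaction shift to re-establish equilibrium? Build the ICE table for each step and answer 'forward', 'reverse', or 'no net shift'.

Q₀ = 4.789 vs Keq = 1.7680e-06 ⇒ Q>K, reverse
Step 1:
                  J         B         A         G
  I         0.03485   0.06092    0.1596     3.748
  C          0.1218  -0.06091   -0.1218  -0.06091
  E          0.1567 8.2480e-06   0.03778     3.687
  solve Keq expr → x = -0.06091; check Q = 1.7680e-06
Then remove 1.235 M of G.
Step 2:
                  J         B         A         G
  I          0.1567 8.2480e-06   0.03778     2.452
  C       -8.2947e-06 4.1473e-06 8.2947e-06 4.1473e-06
  E          0.1567 1.2395e-05   0.03778     2.452
  solve Keq expr → x = 4.1473e-06; check Q = 1.7680e-06

Direction: forward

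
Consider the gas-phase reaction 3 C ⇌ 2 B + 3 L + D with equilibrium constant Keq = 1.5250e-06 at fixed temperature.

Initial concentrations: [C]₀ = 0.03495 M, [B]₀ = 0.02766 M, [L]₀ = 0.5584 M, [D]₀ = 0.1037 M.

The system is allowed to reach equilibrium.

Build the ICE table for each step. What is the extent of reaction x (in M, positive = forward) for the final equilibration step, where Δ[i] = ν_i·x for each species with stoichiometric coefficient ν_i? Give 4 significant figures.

x = -0.01371 M

Q₀ = 0.3236 vs Keq = 1.5250e-06 ⇒ Q>K, reverse
Step 1:
                  C         B         L         D
  I         0.03495   0.02766    0.5584    0.1037
  C         0.04114  -0.02743  -0.04114  -0.01371
  E         0.07609 2.3227e-04    0.5173   0.08999
  solve Keq expr → x = -0.01371; check Q = 1.5250e-06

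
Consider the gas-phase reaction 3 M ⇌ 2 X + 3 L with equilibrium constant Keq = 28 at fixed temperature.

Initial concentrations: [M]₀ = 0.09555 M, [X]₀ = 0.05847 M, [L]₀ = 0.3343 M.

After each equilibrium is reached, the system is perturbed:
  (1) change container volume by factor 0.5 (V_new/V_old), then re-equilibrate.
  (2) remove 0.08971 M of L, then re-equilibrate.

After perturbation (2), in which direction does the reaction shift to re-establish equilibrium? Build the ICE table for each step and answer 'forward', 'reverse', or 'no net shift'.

Direction: forward

Q₀ = 0.1464 vs Keq = 28 ⇒ Q<K, forward
Step 1:
                    M           X           L
  init        0.09555     0.05847      0.3343
  Δ          -0.06657     0.04438     0.06657
  eq          0.02898      0.1029      0.4009
  solve Keq expr → x = 0.02219; check Q = 28
Then change container volume by factor 0.5 (V_new/V_old).
Step 2:
                    M           X           L
  init        0.05796      0.2057      0.8017
  Δ           0.02599    -0.01733    -0.02599
  eq          0.08395      0.1884      0.7758
  solve Keq expr → x = -0.008663; check Q = 28
Then remove 0.08971 M of L.
Step 3:
                    M           X           L
  init        0.08395      0.1884       0.686
  Δ         -0.007558    0.005038    0.007558
  eq          0.07639      0.1934      0.6936
  solve Keq expr → x = 0.002519; check Q = 28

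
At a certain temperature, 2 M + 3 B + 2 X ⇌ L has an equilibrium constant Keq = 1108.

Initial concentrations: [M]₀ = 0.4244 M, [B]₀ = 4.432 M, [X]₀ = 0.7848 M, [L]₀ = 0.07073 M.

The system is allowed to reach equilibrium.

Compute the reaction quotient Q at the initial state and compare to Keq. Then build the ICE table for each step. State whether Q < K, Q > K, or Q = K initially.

Q₀ = 0.007324; Q < K (proceeds forward)

Q₀ = 0.007324 vs Keq = 1108 ⇒ Q<K, forward
Step 1:
                   M          B          X          L
  Initial     0.4244      4.432     0.7848    0.07073
  Change     -0.4186    -0.6278    -0.4186     0.2093
  Equil      0.00585      3.804     0.3662       0.28
  solve Keq expr → x = 0.2093; check Q = 1108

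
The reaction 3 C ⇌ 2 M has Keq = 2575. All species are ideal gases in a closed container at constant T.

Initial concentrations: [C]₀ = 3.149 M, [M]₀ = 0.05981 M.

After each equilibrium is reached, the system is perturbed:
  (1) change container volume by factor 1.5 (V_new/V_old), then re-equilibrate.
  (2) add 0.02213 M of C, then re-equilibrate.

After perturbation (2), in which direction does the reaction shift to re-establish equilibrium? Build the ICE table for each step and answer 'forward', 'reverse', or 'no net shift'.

Q₀ = 1.1456e-04 vs Keq = 2575 ⇒ Q<K, forward
Step 1:
                   C          M
  Initial      3.149    0.05981
  Change       -3.03       2.02
  Equil       0.1189       2.08
  solve Keq expr → x = 1.01; check Q = 2575
Then change container volume by factor 1.5 (V_new/V_old).
Step 2:
                   C          M
  Initial    0.07925      1.387
  Change     0.01114   -0.00743
  Equil       0.0904      1.379
  solve Keq expr → x = -0.003715; check Q = 2575
Then add 0.02213 M of C.
Step 3:
                   C          M
  Initial     0.1125      1.379
  Change     -0.0215    0.01434
  Equil      0.09102      1.394
  solve Keq expr → x = 0.007168; check Q = 2575

Direction: forward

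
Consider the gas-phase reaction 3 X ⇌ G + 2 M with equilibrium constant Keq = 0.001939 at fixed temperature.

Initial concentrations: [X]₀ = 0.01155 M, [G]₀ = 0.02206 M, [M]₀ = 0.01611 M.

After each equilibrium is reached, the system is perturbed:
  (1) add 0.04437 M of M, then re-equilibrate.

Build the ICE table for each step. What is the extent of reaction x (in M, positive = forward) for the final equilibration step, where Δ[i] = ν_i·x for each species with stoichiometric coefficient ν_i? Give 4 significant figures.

x = -0.01323 M

Q₀ = 3.716 vs Keq = 0.001939 ⇒ Q>K, reverse
Step 1:
                    X           G           M
  I           0.01155     0.02206     0.01611
  C             0.021   -0.007001      -0.014
  E           0.03255     0.01506    0.002108
  solve Keq expr → x = -0.007001; check Q = 0.001939
Then add 0.04437 M of M.
Step 2:
                    X           G           M
  I           0.03255     0.01506     0.04648
  C            0.0397    -0.01323    -0.02647
  E           0.07225    0.001826     0.02001
  solve Keq expr → x = -0.01323; check Q = 0.001939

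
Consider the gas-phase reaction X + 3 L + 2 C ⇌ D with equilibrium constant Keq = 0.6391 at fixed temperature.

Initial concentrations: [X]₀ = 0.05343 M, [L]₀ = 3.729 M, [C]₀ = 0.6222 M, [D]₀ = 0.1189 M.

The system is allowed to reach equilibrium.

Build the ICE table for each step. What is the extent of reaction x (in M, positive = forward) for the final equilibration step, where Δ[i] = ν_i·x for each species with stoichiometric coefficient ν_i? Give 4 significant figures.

Q₀ = 0.1109 vs Keq = 0.6391 ⇒ Q<K, forward
Step 1:
                   X          L          C          D
  I          0.05343      3.729     0.6222     0.1189
  C         -0.03644    -0.1093   -0.07289    0.03644
  E          0.01699       3.62     0.5493     0.1553
  solve Keq expr → x = 0.03644; check Q = 0.6391

x = 0.03644 M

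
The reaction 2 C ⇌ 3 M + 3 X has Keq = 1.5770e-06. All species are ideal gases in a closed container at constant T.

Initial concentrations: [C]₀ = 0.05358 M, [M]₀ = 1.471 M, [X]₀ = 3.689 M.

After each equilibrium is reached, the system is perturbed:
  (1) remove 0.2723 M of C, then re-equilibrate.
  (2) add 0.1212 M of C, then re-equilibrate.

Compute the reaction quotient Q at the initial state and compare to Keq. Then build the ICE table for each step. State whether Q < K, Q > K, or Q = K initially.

Q₀ = 5.5662e+04; Q > K (proceeds reverse)

Q₀ = 5.5662e+04 vs Keq = 1.5770e-06 ⇒ Q>K, reverse
Step 1:
                  C         M         X
  I         0.05358     1.471     3.689
  C          0.9771    -1.466    -1.466
  E           1.031  0.005342     2.223
  solve Keq expr → x = -0.4886; check Q = 1.5770e-06
Then remove 0.2723 M of C.
Step 2:
                  C         M         X
  I          0.7584  0.005342     2.223
  C       6.5574e-04 -9.8361e-04 -9.8361e-04
  E           0.759  0.004358     2.222
  solve Keq expr → x = -3.2787e-04; check Q = 1.5770e-06
Then add 0.1212 M of C.
Step 3:
                  C         M         X
  I          0.8802  0.004358     2.222
  C       -3.0021e-04 4.5032e-04 4.5032e-04
  E          0.8799  0.004809     2.223
  solve Keq expr → x = 1.5011e-04; check Q = 1.5770e-06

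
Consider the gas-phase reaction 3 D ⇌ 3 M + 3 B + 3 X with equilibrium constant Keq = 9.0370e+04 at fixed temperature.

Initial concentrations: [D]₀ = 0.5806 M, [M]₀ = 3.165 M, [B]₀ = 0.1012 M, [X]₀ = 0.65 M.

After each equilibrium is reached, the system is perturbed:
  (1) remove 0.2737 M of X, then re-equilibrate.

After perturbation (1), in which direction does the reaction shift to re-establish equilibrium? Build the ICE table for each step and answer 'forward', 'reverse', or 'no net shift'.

Q₀ = 0.04611 vs Keq = 9.0370e+04 ⇒ Q<K, forward
Step 1:
                    D           M           B           X
  I            0.5806       3.165      0.1012        0.65
  C           -0.5208      0.5208      0.5208      0.5208
  E           0.05981       3.686       0.622       1.171
  solve Keq expr → x = 0.1736; check Q = 9.0370e+04
Then remove 0.2737 M of X.
Step 2:
                    D           M           B           X
  I           0.05981       3.686       0.622      0.8971
  C          -0.01228     0.01228     0.01228     0.01228
  E           0.04753       3.698      0.6343      0.9094
  solve Keq expr → x = 0.004093; check Q = 9.0370e+04

Direction: forward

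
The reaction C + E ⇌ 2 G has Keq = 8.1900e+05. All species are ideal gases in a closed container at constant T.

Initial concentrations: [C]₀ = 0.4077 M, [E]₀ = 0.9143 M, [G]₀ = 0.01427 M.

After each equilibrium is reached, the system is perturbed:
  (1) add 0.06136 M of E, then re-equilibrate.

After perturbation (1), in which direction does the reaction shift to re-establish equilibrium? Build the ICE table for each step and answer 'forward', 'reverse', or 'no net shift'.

Direction: forward

Q₀ = 5.4628e-04 vs Keq = 8.1900e+05 ⇒ Q<K, forward
Step 1:
                   C          E          G
  I           0.4077     0.9143    0.01427
  C          -0.4077    -0.4077     0.8154
  E       1.6590e-06     0.5066     0.8297
  solve Keq expr → x = 0.4077; check Q = 8.1900e+05
Then add 0.06136 M of E.
Step 2:
                   C          E          G
  I       1.6590e-06      0.568     0.8297
  C       -1.7923e-07 -1.7923e-07 3.5847e-07
  E       1.4798e-06      0.568     0.8297
  solve Keq expr → x = 1.7923e-07; check Q = 8.1900e+05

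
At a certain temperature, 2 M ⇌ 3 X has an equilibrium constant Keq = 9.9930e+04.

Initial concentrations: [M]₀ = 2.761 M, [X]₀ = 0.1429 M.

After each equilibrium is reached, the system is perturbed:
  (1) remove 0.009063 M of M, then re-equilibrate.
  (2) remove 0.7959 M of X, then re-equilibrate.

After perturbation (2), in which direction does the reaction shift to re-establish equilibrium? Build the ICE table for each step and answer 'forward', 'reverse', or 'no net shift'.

Direction: forward

Q₀ = 3.8279e-04 vs Keq = 9.9930e+04 ⇒ Q<K, forward
Step 1:
                   M          X
  init         2.761     0.1429
  Δ           -2.733        4.1
  eq         0.02765      4.243
  solve Keq expr → x = 1.367; check Q = 9.9930e+04
Then remove 0.009063 M of M.
Step 2:
                   M          X
  init       0.01858      4.243
  Δ         0.008932    -0.0134
  eq         0.02752       4.23
  solve Keq expr → x = -0.004466; check Q = 9.9930e+04
Then remove 0.7959 M of X.
Step 3:
                   M          X
  init       0.02752      3.434
  Δ        -0.007293    0.01094
  eq         0.02022      3.445
  solve Keq expr → x = 0.003646; check Q = 9.9930e+04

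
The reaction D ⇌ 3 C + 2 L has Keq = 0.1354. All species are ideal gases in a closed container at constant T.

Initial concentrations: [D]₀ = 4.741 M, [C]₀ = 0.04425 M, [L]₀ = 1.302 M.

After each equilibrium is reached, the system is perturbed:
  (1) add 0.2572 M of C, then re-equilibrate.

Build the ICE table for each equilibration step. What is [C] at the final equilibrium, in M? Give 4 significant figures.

Q₀ = 3.0981e-05 vs Keq = 0.1354 ⇒ Q<K, forward
Step 1:
                    D           C           L
  Initial       4.741     0.04425       1.302
  Change      -0.1864      0.5593      0.3729
  Equil         4.555      0.6035       1.675
  solve Keq expr → x = 0.1864; check Q = 0.1354
Then add 0.2572 M of C.
Step 2:
                    D           C           L
  Initial       4.555      0.8607       1.675
  Change      0.07216     -0.2165     -0.1443
  Equil         4.627      0.6443       1.531
  solve Keq expr → x = -0.07216; check Q = 0.1354

[C]_eq = 0.6443 M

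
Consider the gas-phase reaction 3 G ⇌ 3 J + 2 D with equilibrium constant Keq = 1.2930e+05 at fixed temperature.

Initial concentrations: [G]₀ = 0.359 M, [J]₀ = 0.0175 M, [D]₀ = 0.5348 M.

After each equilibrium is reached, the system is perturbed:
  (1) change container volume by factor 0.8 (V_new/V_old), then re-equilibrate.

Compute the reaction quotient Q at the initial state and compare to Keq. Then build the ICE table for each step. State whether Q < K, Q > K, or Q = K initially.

Q₀ = 3.3129e-05; Q < K (proceeds forward)

Q₀ = 3.3129e-05 vs Keq = 1.2930e+05 ⇒ Q<K, forward
Step 1:
                    G           J           D
  Initial       0.359      0.0175      0.5348
  Change      -0.3528      0.3528      0.2352
  Equil      0.006153      0.3703        0.77
  solve Keq expr → x = 0.1176; check Q = 1.2930e+05
Then change container volume by factor 0.8 (V_new/V_old).
Step 2:
                    G           J           D
  Initial    0.007691      0.4629      0.9625
  Change     0.001205   -0.001205 -8.0363e-04
  Equil      0.008897      0.4617      0.9617
  solve Keq expr → x = -4.0182e-04; check Q = 1.2930e+05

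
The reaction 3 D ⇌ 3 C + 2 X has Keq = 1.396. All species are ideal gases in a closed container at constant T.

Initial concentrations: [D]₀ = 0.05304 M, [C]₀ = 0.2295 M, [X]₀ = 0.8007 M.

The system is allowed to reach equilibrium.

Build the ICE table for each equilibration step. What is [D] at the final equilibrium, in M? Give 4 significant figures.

[D]_eq = 0.1204 M

Q₀ = 51.94 vs Keq = 1.396 ⇒ Q>K, reverse
Step 1:
                    D           C           X
  Initial     0.05304      0.2295      0.8007
  Change      0.06735    -0.06735     -0.0449
  Equil        0.1204      0.1622      0.7558
  solve Keq expr → x = -0.02245; check Q = 1.396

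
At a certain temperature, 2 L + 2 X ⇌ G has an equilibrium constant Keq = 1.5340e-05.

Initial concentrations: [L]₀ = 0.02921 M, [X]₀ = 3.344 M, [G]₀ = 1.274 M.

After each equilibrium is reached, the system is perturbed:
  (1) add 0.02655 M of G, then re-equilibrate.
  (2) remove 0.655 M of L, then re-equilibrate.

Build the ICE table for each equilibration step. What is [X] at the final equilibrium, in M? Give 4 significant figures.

Q₀ = 133.5 vs Keq = 1.5340e-05 ⇒ Q>K, reverse
Step 1:
                   L          X          G
  Initial    0.02921      3.344      1.274
  Change       2.541      2.541      -1.27
  Equil         2.57      5.885    0.00351
  solve Keq expr → x = -1.27; check Q = 1.5340e-05
Then add 0.02655 M of G.
Step 2:
                   L          X          G
  Initial       2.57      5.885    0.03006
  Change     0.05268    0.05268   -0.02634
  Equil        2.623      5.938   0.003721
  solve Keq expr → x = -0.02634; check Q = 1.5340e-05
Then remove 0.655 M of L.
Step 3:
                   L          X          G
  Initial      1.968      5.938   0.003721
  Change    0.003234   0.003234  -0.001617
  Equil        1.971      5.941   0.002104
  solve Keq expr → x = -0.001617; check Q = 1.5340e-05

[X]_eq = 5.941 M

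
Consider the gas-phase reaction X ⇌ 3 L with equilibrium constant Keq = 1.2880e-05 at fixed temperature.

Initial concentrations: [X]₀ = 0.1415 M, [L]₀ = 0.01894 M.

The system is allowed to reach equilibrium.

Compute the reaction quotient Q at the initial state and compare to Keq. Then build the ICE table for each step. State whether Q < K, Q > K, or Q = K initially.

Q₀ = 4.8016e-05 vs Keq = 1.2880e-05 ⇒ Q>K, reverse
Step 1:
                    X           L
  init         0.1415     0.01894
  Δ          0.002221   -0.006662
  eq           0.1437     0.01228
  solve Keq expr → x = -0.002221; check Q = 1.2880e-05

Q₀ = 4.8016e-05; Q > K (proceeds reverse)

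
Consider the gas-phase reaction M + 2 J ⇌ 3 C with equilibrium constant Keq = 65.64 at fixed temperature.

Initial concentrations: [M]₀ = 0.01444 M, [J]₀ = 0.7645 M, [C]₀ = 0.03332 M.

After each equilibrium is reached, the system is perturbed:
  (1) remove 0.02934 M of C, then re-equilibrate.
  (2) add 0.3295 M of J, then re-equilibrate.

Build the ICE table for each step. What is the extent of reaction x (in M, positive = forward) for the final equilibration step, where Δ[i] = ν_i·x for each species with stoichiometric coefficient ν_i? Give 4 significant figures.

x = 1.5568e-06 M

Q₀ = 0.004383 vs Keq = 65.64 ⇒ Q<K, forward
Step 1:
                   M          J          C
  I          0.01444     0.7645    0.03332
  C         -0.01443   -0.02885    0.04328
  E       1.2654e-05     0.7356     0.0766
  solve Keq expr → x = 0.01443; check Q = 65.64
Then remove 0.02934 M of C.
Step 2:
                   M          J          C
  I       1.2654e-05     0.7356    0.04726
  C       -9.6761e-06 -1.9352e-05 2.9028e-05
  E       2.9775e-06     0.7356    0.04729
  solve Keq expr → x = 9.6761e-06; check Q = 65.64
Then add 0.3295 M of J.
Step 3:
                   M          J          C
  I       2.9775e-06      1.065    0.04729
  C       -1.5568e-06 -3.1137e-06 4.6705e-06
  E       1.4207e-06      1.065     0.0473
  solve Keq expr → x = 1.5568e-06; check Q = 65.64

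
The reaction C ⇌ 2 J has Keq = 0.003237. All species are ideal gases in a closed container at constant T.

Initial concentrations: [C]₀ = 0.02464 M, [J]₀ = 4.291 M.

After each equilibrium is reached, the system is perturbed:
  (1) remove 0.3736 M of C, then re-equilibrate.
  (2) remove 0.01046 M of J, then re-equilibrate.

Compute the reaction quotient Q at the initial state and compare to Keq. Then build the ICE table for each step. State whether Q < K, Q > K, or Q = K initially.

Q₀ = 747.3 vs Keq = 0.003237 ⇒ Q>K, reverse
Step 1:
                    C           J
  Initial     0.02464       4.291
  Change        2.104      -4.208
  Equil         2.129     0.08301
  solve Keq expr → x = -2.104; check Q = 0.003237
Then remove 0.3736 M of C.
Step 2:
                    C           J
  Initial       1.755     0.08301
  Change     0.003777   -0.007555
  Equil         1.759     0.07545
  solve Keq expr → x = -0.003777; check Q = 0.003237
Then remove 0.01046 M of J.
Step 3:
                    C           J
  Initial       1.759     0.06499
  Change    -0.005174     0.01035
  Equil         1.754     0.07534
  solve Keq expr → x = 0.005174; check Q = 0.003237

Q₀ = 747.3; Q > K (proceeds reverse)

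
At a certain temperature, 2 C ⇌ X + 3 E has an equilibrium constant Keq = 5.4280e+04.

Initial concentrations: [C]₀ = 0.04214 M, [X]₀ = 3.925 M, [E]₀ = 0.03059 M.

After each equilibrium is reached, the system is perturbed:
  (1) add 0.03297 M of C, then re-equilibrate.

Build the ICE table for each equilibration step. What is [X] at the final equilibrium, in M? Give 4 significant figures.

[X]_eq = 3.962 M

Q₀ = 0.06327 vs Keq = 5.4280e+04 ⇒ Q<K, forward
Step 1:
                  C         X         E
  I         0.04214     3.925   0.03059
  C         -0.0419   0.02095   0.06284
  E       2.4351e-04     3.946   0.09343
  solve Keq expr → x = 0.02095; check Q = 5.4280e+04
Then add 0.03297 M of C.
Step 2:
                  C         X         E
  I         0.03321     3.946   0.09343
  C        -0.03275   0.01638   0.04913
  E       4.5991e-04     3.962    0.1426
  solve Keq expr → x = 0.01638; check Q = 5.4280e+04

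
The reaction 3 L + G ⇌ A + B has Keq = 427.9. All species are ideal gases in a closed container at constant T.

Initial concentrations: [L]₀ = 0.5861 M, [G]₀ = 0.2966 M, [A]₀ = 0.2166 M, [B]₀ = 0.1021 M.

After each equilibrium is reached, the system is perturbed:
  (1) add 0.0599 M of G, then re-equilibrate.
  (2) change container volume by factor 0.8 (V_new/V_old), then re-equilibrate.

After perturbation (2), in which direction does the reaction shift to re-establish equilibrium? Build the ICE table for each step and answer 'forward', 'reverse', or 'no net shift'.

Q₀ = 0.3703 vs Keq = 427.9 ⇒ Q<K, forward
Step 1:
                   L          G          A          B
  init        0.5861     0.2966     0.2166     0.1021
  Δ           -0.469    -0.1563     0.1563     0.1563
  eq          0.1171     0.1403     0.3729     0.2584
  solve Keq expr → x = 0.1563; check Q = 427.9
Then add 0.0599 M of G.
Step 2:
                   L          G          A          B
  init        0.1171     0.2002     0.3729     0.2584
  Δ         -0.01154  -0.003846   0.003846   0.003846
  eq          0.1056     0.1963     0.3768     0.2623
  solve Keq expr → x = 0.003846; check Q = 427.9
Then change container volume by factor 0.8 (V_new/V_old).
Step 3:
                   L          G          A          B
  init         0.132     0.2454      0.471     0.3278
  Δ         -0.01632  -0.005438   0.005438   0.005438
  eq          0.1156       0.24     0.4764     0.3333
  solve Keq expr → x = 0.005438; check Q = 427.9

Direction: forward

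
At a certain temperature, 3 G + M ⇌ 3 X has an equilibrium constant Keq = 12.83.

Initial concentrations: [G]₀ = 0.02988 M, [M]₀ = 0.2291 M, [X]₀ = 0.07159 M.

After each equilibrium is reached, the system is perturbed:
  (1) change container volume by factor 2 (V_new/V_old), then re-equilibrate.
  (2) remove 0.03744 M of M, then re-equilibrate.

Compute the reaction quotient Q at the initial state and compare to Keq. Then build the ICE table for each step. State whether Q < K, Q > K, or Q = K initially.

Q₀ = 60.03 vs Keq = 12.83 ⇒ Q>K, reverse
Step 1:
                    G           M           X
  I           0.02988      0.2291     0.07159
  C            0.0117    0.003899     -0.0117
  E           0.04158       0.233     0.05989
  solve Keq expr → x = -0.003899; check Q = 12.83
Then change container volume by factor 2 (V_new/V_old).
Step 2:
                    G           M           X
  I           0.02079      0.1165     0.02995
  C          0.002848  9.4941e-04   -0.002848
  E           0.02364      0.1174      0.0271
  solve Keq expr → x = -9.4941e-04; check Q = 12.83
Then remove 0.03744 M of M.
Step 3:
                    G           M           X
  I           0.02364     0.08001      0.0271
  C          0.001592  5.3077e-04   -0.001592
  E           0.02523     0.08054     0.02551
  solve Keq expr → x = -5.3077e-04; check Q = 12.83

Q₀ = 60.03; Q > K (proceeds reverse)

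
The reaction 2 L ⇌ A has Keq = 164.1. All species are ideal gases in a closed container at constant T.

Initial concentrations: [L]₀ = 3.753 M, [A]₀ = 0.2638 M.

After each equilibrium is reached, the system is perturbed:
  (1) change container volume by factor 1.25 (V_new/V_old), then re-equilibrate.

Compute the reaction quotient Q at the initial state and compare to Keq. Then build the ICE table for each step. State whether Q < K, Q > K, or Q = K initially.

Q₀ = 0.01873; Q < K (proceeds forward)

Q₀ = 0.01873 vs Keq = 164.1 ⇒ Q<K, forward
Step 1:
                    L           A
  I             3.753      0.2638
  C             -3.64        1.82
  E            0.1127       2.084
  solve Keq expr → x = 1.82; check Q = 164.1
Then change container volume by factor 1.25 (V_new/V_old).
Step 2:
                    L           A
  I           0.09015       1.667
  C           0.01048   -0.005241
  E            0.1006       1.662
  solve Keq expr → x = -0.005241; check Q = 164.1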